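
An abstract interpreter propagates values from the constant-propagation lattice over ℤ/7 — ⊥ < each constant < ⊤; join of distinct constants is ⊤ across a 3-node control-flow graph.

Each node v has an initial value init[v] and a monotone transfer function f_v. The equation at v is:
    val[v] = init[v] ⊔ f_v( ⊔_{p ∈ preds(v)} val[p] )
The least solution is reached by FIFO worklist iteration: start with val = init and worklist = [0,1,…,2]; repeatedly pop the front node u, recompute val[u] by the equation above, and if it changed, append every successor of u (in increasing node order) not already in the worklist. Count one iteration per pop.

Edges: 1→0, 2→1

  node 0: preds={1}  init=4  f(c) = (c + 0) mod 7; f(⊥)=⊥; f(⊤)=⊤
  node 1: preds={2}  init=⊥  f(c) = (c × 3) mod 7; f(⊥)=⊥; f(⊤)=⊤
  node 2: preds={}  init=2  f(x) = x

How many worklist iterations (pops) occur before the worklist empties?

Trace (4 dequeues):
  [1] u=0 | in ⊥ | out 4 | ==
  [2] u=1 | in 2 | out 6 | prev ⊥ | push {0}
  [3] u=2 | in ⊥ | out 2 | ==
  [4] u=0 | in 6 | out ⊤ | prev 4 | push {}

Converged values:
  [0] ⊤
  [1] 6
  [2] 2

4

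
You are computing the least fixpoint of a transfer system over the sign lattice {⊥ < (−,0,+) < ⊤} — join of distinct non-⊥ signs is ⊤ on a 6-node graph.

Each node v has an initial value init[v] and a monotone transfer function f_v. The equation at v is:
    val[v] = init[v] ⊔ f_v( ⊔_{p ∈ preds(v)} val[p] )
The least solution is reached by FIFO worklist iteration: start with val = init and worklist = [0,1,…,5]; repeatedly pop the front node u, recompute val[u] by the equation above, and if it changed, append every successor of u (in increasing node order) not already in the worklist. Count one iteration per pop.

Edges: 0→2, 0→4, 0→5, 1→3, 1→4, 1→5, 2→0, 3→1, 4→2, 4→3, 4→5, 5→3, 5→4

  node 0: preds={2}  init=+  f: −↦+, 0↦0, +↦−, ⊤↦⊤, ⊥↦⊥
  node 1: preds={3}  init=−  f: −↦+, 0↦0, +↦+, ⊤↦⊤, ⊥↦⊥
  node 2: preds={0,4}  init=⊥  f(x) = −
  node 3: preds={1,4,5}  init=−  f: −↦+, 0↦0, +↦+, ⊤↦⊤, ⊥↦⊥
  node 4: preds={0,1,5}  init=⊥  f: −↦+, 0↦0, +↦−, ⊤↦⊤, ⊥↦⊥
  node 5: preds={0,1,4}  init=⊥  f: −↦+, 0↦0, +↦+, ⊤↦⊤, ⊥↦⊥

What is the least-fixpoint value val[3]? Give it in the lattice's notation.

⊤

Worklist (11 pops):
  #1 pop 0: in=⊥ → + (no change)
  #2 pop 1: in=− → ⊤ (was −); enqueue []
  #3 pop 2: in=+ → − (was ⊥); enqueue [0]
  #4 pop 3: in=⊤ → ⊤ (was −); enqueue [1]
  #5 pop 4: in=⊤ → ⊤ (was ⊥); enqueue [2,3]
  #6 pop 5: in=⊤ → ⊤ (was ⊥); enqueue [4]
  #7 pop 0: in=− → + (no change)
  #8 pop 1: in=⊤ → ⊤ (no change)
  #9 pop 2: in=⊤ → − (no change)
  #10 pop 3: in=⊤ → ⊤ (no change)
  #11 pop 4: in=⊤ → ⊤ (no change)

Fixpoint:
  val[0] = +
  val[1] = ⊤
  val[2] = −
  val[3] = ⊤
  val[4] = ⊤
  val[5] = ⊤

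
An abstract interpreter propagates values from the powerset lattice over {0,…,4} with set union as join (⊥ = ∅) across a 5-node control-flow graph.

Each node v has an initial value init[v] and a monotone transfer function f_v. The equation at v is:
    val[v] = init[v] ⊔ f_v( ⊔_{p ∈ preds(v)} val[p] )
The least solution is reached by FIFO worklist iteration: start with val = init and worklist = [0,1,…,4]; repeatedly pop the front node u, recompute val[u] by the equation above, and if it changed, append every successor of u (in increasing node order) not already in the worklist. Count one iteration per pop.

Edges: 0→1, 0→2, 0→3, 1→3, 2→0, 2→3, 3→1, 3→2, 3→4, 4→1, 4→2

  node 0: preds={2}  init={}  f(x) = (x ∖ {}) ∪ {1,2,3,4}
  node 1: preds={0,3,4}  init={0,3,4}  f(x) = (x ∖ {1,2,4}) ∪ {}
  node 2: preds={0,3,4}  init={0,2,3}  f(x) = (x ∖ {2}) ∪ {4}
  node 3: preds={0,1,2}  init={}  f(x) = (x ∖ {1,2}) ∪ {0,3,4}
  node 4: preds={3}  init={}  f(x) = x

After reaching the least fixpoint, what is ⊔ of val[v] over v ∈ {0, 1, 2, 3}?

Worklist (8 pops):
  #1 pop 0: in={0,2,3} → {0,1,2,3,4} (was {}); enqueue []
  #2 pop 1: in={0,1,2,3,4} → {0,3,4} (no change)
  #3 pop 2: in={0,1,2,3,4} → {0,1,2,3,4} (was {0,2,3}); enqueue [0]
  #4 pop 3: in={0,1,2,3,4} → {0,3,4} (was {}); enqueue [1,2]
  #5 pop 4: in={0,3,4} → {0,3,4} (was {}); enqueue []
  #6 pop 0: in={0,1,2,3,4} → {0,1,2,3,4} (no change)
  #7 pop 1: in={0,1,2,3,4} → {0,3,4} (no change)
  #8 pop 2: in={0,1,2,3,4} → {0,1,2,3,4} (no change)

Fixpoint:
  val[0] = {0,1,2,3,4}
  val[1] = {0,3,4}
  val[2] = {0,1,2,3,4}
  val[3] = {0,3,4}
  val[4] = {0,3,4}

{0,1,2,3,4}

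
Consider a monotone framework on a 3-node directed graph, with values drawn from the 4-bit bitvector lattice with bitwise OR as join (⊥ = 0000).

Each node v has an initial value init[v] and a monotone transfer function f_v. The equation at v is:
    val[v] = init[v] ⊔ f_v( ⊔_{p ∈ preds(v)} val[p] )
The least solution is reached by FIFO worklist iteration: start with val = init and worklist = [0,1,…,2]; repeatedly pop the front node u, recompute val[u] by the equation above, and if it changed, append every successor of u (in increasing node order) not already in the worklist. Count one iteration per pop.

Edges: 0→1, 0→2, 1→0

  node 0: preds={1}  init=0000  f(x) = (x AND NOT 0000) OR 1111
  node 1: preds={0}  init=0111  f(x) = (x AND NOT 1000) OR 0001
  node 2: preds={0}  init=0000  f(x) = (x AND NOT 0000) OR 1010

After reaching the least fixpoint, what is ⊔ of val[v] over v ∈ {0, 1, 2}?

Trace (3 dequeues):
  [1] u=0 | in 0111 | out 1111 | prev 0000 | push {}
  [2] u=1 | in 1111 | out 0111 | ==
  [3] u=2 | in 1111 | out 1111 | prev 0000 | push {}

Converged values:
  [0] 1111
  [1] 0111
  [2] 1111

1111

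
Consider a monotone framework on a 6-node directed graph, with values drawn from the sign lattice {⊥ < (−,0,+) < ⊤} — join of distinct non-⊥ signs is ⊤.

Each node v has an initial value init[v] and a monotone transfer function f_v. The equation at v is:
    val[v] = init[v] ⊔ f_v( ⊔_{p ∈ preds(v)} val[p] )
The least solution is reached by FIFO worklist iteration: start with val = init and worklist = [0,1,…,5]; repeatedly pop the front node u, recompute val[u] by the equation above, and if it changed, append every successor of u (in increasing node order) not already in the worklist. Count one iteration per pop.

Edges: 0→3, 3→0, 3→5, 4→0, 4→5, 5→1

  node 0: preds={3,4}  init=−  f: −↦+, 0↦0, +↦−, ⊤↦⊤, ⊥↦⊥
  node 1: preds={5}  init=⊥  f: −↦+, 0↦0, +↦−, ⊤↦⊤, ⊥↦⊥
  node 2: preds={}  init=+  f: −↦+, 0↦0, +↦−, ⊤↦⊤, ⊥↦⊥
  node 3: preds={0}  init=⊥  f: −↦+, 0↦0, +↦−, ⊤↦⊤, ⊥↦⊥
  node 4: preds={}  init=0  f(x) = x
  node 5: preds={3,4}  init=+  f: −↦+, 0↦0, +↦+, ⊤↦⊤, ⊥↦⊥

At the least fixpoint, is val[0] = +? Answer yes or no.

Trace (8 dequeues):
  [1] u=0 | in 0 | out ⊤ | prev − | push {}
  [2] u=1 | in + | out − | prev ⊥ | push {}
  [3] u=2 | in ⊥ | out + | ==
  [4] u=3 | in ⊤ | out ⊤ | prev ⊥ | push {0}
  [5] u=4 | in ⊥ | out 0 | ==
  [6] u=5 | in ⊤ | out ⊤ | prev + | push {1}
  [7] u=0 | in ⊤ | out ⊤ | ==
  [8] u=1 | in ⊤ | out ⊤ | prev − | push {}

Converged values:
  [0] ⊤
  [1] ⊤
  [2] +
  [3] ⊤
  [4] 0
  [5] ⊤

no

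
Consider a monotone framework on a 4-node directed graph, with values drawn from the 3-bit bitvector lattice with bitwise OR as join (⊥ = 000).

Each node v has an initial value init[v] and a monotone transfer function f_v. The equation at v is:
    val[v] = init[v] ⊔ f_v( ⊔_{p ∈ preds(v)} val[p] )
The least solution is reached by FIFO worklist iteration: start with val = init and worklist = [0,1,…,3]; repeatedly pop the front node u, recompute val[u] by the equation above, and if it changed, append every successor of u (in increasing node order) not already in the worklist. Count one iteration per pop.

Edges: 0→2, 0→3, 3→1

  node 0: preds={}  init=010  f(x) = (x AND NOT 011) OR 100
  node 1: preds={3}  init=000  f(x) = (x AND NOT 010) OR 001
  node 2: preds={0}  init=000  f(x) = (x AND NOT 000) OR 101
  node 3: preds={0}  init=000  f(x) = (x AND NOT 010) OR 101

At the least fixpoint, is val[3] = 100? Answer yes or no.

no

Trace (5 dequeues):
  [1] u=0 | in 000 | out 110 | prev 010 | push {}
  [2] u=1 | in 000 | out 001 | prev 000 | push {}
  [3] u=2 | in 110 | out 111 | prev 000 | push {}
  [4] u=3 | in 110 | out 101 | prev 000 | push {1}
  [5] u=1 | in 101 | out 101 | prev 001 | push {}

Converged values:
  [0] 110
  [1] 101
  [2] 111
  [3] 101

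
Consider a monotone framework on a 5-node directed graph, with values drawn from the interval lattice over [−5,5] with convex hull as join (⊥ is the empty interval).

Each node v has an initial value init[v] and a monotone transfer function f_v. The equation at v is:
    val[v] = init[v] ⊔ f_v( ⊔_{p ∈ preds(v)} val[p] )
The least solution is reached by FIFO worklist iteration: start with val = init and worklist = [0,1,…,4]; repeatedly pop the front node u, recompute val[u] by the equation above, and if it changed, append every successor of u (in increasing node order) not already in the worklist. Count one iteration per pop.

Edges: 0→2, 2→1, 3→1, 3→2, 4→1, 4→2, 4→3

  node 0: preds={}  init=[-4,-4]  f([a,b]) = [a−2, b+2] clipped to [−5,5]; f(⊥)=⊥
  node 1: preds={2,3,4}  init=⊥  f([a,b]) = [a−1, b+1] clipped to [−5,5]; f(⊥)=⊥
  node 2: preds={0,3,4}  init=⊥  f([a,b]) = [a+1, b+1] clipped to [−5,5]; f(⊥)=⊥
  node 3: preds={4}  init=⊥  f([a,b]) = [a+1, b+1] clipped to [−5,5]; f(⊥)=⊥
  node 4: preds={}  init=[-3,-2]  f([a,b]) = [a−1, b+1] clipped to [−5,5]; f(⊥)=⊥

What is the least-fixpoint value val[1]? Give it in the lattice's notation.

Worklist (8 pops):
  #1 pop 0: in=⊥ → [-4,-4] (no change)
  #2 pop 1: in=[-3,-2] → [-4,-1] (was ⊥); enqueue []
  #3 pop 2: in=[-4,-2] → [-3,-1] (was ⊥); enqueue [1]
  #4 pop 3: in=[-3,-2] → [-2,-1] (was ⊥); enqueue [2]
  #5 pop 4: in=⊥ → [-3,-2] (no change)
  #6 pop 1: in=[-3,-1] → [-4,0] (was [-4,-1]); enqueue []
  #7 pop 2: in=[-4,-1] → [-3,0] (was [-3,-1]); enqueue [1]
  #8 pop 1: in=[-3,0] → [-4,1] (was [-4,0]); enqueue []

Fixpoint:
  val[0] = [-4,-4]
  val[1] = [-4,1]
  val[2] = [-3,0]
  val[3] = [-2,-1]
  val[4] = [-3,-2]

[-4,1]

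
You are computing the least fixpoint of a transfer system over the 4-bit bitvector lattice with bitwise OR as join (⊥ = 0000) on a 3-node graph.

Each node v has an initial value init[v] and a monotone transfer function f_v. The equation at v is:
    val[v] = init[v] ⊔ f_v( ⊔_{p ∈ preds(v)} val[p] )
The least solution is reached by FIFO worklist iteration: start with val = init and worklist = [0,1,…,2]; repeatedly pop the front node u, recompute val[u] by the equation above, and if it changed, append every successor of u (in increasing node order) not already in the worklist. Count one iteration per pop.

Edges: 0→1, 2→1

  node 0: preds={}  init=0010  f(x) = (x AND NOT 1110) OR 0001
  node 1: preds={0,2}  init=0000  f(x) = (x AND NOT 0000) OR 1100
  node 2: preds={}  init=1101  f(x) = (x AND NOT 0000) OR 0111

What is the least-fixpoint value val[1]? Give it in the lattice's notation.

1111

Worklist (4 pops):
  #1 pop 0: in=0000 → 0011 (was 0010); enqueue []
  #2 pop 1: in=1111 → 1111 (was 0000); enqueue []
  #3 pop 2: in=0000 → 1111 (was 1101); enqueue [1]
  #4 pop 1: in=1111 → 1111 (no change)

Fixpoint:
  val[0] = 0011
  val[1] = 1111
  val[2] = 1111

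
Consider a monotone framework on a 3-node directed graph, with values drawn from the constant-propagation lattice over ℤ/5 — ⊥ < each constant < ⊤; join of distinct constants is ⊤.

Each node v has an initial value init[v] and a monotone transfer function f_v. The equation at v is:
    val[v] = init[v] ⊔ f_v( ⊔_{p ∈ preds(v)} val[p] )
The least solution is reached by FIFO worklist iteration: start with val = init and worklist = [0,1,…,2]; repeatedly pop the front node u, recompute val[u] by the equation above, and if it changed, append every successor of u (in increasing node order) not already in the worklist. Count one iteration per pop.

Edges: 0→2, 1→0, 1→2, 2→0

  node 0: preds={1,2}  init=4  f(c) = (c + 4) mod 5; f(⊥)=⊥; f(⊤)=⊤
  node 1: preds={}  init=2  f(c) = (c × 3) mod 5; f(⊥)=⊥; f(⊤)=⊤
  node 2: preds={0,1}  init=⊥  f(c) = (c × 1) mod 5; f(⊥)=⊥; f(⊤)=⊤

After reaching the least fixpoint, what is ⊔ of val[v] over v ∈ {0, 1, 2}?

Iteration log — 4 steps:
  step 1. node 0  ⊔preds=2  new=⊤  old=4  +wl: 
  step 2. node 1  ⊔preds=⊥  new=2  stable
  step 3. node 2  ⊔preds=⊤  new=⊤  old=⊥  +wl: 0
  step 4. node 0  ⊔preds=⊤  new=⊤  stable

Least fixpoint reached:
  node 0: ⊤
  node 1: 2
  node 2: ⊤

⊤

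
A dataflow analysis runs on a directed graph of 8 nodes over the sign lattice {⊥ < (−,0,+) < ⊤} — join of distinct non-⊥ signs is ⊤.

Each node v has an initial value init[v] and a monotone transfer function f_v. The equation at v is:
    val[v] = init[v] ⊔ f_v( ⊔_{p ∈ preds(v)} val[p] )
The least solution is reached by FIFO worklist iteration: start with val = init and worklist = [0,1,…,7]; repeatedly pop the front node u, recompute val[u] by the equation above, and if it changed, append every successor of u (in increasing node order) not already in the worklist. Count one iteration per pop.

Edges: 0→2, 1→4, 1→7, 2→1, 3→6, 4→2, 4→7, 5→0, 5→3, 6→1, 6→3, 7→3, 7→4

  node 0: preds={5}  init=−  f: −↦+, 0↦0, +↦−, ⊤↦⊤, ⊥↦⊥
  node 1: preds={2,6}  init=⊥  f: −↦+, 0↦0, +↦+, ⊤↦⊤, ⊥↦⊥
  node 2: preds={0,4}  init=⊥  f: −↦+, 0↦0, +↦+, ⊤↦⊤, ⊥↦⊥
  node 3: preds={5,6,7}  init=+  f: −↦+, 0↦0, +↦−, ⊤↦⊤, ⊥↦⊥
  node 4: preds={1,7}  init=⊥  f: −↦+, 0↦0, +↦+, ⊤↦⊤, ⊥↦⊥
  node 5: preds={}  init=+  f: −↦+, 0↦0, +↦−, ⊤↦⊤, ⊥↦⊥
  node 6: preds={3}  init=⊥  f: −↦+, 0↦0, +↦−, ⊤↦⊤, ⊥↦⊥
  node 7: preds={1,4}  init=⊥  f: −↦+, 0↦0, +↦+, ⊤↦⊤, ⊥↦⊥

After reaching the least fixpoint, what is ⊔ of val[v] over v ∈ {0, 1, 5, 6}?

Worklist (16 pops):
  #1 pop 0: in=+ → − (no change)
  #2 pop 1: in=⊥ → ⊥ (no change)
  #3 pop 2: in=− → + (was ⊥); enqueue [1]
  #4 pop 3: in=+ → ⊤ (was +); enqueue []
  #5 pop 4: in=⊥ → ⊥ (no change)
  #6 pop 5: in=⊥ → + (no change)
  #7 pop 6: in=⊤ → ⊤ (was ⊥); enqueue [3]
  #8 pop 7: in=⊥ → ⊥ (no change)
  #9 pop 1: in=⊤ → ⊤ (was ⊥); enqueue [4,7]
  #10 pop 3: in=⊤ → ⊤ (no change)
  #11 pop 4: in=⊤ → ⊤ (was ⊥); enqueue [2]
  #12 pop 7: in=⊤ → ⊤ (was ⊥); enqueue [3,4]
  #13 pop 2: in=⊤ → ⊤ (was +); enqueue [1]
  #14 pop 3: in=⊤ → ⊤ (no change)
  #15 pop 4: in=⊤ → ⊤ (no change)
  #16 pop 1: in=⊤ → ⊤ (no change)

Fixpoint:
  val[0] = −
  val[1] = ⊤
  val[2] = ⊤
  val[3] = ⊤
  val[4] = ⊤
  val[5] = +
  val[6] = ⊤
  val[7] = ⊤

⊤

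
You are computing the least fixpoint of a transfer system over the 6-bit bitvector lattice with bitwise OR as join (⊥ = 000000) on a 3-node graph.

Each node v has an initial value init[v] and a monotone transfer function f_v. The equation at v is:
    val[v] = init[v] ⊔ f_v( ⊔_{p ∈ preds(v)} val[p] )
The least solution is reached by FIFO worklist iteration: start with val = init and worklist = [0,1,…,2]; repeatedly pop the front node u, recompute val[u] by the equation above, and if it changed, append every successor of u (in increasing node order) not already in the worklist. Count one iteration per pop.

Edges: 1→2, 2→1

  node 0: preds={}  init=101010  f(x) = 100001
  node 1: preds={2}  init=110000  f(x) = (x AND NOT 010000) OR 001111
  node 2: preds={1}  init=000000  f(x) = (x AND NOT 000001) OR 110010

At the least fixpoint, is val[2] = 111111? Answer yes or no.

no

Trace (4 dequeues):
  [1] u=0 | in 000000 | out 101011 | prev 101010 | push {}
  [2] u=1 | in 000000 | out 111111 | prev 110000 | push {}
  [3] u=2 | in 111111 | out 111110 | prev 000000 | push {1}
  [4] u=1 | in 111110 | out 111111 | ==

Converged values:
  [0] 101011
  [1] 111111
  [2] 111110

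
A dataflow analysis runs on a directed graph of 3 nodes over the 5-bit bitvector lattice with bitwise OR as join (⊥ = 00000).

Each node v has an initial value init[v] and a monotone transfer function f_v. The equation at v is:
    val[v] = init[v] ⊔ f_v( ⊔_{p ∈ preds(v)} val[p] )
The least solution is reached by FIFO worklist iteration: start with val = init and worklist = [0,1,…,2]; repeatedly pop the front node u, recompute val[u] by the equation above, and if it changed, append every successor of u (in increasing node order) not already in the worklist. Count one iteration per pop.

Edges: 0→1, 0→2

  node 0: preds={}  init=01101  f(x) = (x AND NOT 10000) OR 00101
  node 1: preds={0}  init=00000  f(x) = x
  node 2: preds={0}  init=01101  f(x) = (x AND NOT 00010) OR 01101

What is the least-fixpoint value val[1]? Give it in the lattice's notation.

Trace (3 dequeues):
  [1] u=0 | in 00000 | out 01101 | ==
  [2] u=1 | in 01101 | out 01101 | prev 00000 | push {}
  [3] u=2 | in 01101 | out 01101 | ==

Converged values:
  [0] 01101
  [1] 01101
  [2] 01101

01101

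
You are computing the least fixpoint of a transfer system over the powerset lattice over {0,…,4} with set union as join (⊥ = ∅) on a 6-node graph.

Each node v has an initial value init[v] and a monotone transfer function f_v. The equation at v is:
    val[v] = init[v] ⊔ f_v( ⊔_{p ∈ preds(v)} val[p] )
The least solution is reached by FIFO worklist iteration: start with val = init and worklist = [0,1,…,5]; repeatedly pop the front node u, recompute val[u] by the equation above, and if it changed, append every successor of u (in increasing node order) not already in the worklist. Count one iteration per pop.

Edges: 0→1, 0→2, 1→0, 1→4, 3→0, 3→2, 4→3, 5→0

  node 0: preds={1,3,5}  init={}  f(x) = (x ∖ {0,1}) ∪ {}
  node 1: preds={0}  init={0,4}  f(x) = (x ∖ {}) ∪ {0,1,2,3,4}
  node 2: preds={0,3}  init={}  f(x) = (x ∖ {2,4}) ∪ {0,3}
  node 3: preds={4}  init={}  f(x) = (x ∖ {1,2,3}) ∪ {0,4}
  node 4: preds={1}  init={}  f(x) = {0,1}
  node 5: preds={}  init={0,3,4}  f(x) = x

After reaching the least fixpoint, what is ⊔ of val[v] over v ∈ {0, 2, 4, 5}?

{0,1,2,3,4}

Trace (10 dequeues):
  [1] u=0 | in {0,3,4} | out {3,4} | prev {} | push {}
  [2] u=1 | in {3,4} | out {0,1,2,3,4} | prev {0,4} | push {0}
  [3] u=2 | in {3,4} | out {0,3} | prev {} | push {}
  [4] u=3 | in {} | out {0,4} | prev {} | push {2}
  [5] u=4 | in {0,1,2,3,4} | out {0,1} | prev {} | push {3}
  [6] u=5 | in {} | out {0,3,4} | ==
  [7] u=0 | in {0,1,2,3,4} | out {2,3,4} | prev {3,4} | push {1}
  [8] u=2 | in {0,2,3,4} | out {0,3} | ==
  [9] u=3 | in {0,1} | out {0,4} | ==
  [10] u=1 | in {2,3,4} | out {0,1,2,3,4} | ==

Converged values:
  [0] {2,3,4}
  [1] {0,1,2,3,4}
  [2] {0,3}
  [3] {0,4}
  [4] {0,1}
  [5] {0,3,4}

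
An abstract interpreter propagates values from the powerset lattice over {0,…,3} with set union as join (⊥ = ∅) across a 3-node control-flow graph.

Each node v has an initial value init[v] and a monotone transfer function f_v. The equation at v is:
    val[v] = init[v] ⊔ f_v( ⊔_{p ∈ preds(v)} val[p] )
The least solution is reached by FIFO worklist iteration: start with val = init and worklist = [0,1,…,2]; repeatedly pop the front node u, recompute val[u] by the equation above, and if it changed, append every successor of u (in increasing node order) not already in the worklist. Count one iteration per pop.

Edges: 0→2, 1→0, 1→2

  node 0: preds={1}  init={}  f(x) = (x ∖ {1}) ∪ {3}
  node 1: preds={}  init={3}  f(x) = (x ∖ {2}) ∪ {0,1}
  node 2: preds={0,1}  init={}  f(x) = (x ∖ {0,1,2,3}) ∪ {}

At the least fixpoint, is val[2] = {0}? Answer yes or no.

no

Trace (5 dequeues):
  [1] u=0 | in {3} | out {3} | prev {} | push {}
  [2] u=1 | in {} | out {0,1,3} | prev {3} | push {0}
  [3] u=2 | in {0,1,3} | out {} | ==
  [4] u=0 | in {0,1,3} | out {0,3} | prev {3} | push {2}
  [5] u=2 | in {0,1,3} | out {} | ==

Converged values:
  [0] {0,3}
  [1] {0,1,3}
  [2] {}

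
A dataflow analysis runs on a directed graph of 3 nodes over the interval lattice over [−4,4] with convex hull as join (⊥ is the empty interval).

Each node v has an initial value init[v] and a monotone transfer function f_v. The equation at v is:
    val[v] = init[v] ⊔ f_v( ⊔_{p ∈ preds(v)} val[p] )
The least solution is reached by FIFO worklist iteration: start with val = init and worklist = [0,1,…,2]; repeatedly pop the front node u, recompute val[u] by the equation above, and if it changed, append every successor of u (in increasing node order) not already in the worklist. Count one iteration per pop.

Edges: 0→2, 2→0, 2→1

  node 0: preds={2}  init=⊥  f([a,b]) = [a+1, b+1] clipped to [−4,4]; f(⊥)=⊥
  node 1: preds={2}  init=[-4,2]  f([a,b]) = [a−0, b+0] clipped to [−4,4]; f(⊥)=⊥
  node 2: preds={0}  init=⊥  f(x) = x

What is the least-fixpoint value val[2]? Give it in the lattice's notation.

⊥

Worklist (3 pops):
  #1 pop 0: in=⊥ → ⊥ (no change)
  #2 pop 1: in=⊥ → [-4,2] (no change)
  #3 pop 2: in=⊥ → ⊥ (no change)

Fixpoint:
  val[0] = ⊥
  val[1] = [-4,2]
  val[2] = ⊥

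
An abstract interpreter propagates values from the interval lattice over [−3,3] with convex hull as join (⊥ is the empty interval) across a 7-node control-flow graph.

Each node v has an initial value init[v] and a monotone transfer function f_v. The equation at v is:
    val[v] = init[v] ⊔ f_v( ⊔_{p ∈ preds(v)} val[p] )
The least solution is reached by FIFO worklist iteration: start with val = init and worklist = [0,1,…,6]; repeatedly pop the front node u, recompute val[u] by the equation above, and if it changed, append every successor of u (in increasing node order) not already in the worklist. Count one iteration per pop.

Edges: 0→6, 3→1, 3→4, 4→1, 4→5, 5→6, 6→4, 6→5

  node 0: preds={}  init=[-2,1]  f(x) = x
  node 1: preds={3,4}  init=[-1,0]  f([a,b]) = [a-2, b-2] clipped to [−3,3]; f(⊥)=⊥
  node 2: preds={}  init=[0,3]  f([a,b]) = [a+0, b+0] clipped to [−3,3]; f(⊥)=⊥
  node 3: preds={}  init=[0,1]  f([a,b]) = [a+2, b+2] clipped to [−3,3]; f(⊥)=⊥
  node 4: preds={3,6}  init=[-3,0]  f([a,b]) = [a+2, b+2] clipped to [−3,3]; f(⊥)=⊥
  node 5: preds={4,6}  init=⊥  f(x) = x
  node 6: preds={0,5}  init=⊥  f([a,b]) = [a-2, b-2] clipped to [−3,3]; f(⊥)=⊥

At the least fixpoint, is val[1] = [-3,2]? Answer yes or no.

no

Worklist (10 pops):
  #1 pop 0: in=⊥ → [-2,1] (no change)
  #2 pop 1: in=[-3,1] → [-3,0] (was [-1,0]); enqueue []
  #3 pop 2: in=⊥ → [0,3] (no change)
  #4 pop 3: in=⊥ → [0,1] (no change)
  #5 pop 4: in=[0,1] → [-3,3] (was [-3,0]); enqueue [1]
  #6 pop 5: in=[-3,3] → [-3,3] (was ⊥); enqueue []
  #7 pop 6: in=[-3,3] → [-3,1] (was ⊥); enqueue [4,5]
  #8 pop 1: in=[-3,3] → [-3,1] (was [-3,0]); enqueue []
  #9 pop 4: in=[-3,1] → [-3,3] (no change)
  #10 pop 5: in=[-3,3] → [-3,3] (no change)

Fixpoint:
  val[0] = [-2,1]
  val[1] = [-3,1]
  val[2] = [0,3]
  val[3] = [0,1]
  val[4] = [-3,3]
  val[5] = [-3,3]
  val[6] = [-3,1]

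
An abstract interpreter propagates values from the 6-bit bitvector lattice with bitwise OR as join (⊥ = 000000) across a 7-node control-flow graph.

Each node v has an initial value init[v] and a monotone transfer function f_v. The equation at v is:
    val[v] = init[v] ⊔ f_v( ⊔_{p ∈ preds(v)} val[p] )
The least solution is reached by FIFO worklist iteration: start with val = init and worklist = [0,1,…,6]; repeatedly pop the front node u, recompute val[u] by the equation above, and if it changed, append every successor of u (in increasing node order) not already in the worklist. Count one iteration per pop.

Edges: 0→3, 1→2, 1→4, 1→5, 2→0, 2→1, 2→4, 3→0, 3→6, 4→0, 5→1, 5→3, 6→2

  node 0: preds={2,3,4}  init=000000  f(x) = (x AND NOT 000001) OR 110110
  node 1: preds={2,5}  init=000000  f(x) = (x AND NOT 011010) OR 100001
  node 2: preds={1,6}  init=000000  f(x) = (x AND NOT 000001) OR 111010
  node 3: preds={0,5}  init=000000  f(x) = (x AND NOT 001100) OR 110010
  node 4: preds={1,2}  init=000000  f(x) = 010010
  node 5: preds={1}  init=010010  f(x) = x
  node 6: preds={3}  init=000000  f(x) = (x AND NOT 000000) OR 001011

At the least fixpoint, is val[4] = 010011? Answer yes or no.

no

Worklist (13 pops):
  #1 pop 0: in=000000 → 110110 (was 000000); enqueue []
  #2 pop 1: in=010010 → 100001 (was 000000); enqueue []
  #3 pop 2: in=100001 → 111010 (was 000000); enqueue [0,1]
  #4 pop 3: in=110110 → 110010 (was 000000); enqueue []
  #5 pop 4: in=111011 → 010010 (was 000000); enqueue []
  #6 pop 5: in=100001 → 110011 (was 010010); enqueue [3]
  #7 pop 6: in=110010 → 111011 (was 000000); enqueue [2]
  #8 pop 0: in=111010 → 111110 (was 110110); enqueue []
  #9 pop 1: in=111011 → 100001 (no change)
  #10 pop 3: in=111111 → 110011 (was 110010); enqueue [0,6]
  #11 pop 2: in=111011 → 111010 (no change)
  #12 pop 0: in=111011 → 111110 (no change)
  #13 pop 6: in=110011 → 111011 (no change)

Fixpoint:
  val[0] = 111110
  val[1] = 100001
  val[2] = 111010
  val[3] = 110011
  val[4] = 010010
  val[5] = 110011
  val[6] = 111011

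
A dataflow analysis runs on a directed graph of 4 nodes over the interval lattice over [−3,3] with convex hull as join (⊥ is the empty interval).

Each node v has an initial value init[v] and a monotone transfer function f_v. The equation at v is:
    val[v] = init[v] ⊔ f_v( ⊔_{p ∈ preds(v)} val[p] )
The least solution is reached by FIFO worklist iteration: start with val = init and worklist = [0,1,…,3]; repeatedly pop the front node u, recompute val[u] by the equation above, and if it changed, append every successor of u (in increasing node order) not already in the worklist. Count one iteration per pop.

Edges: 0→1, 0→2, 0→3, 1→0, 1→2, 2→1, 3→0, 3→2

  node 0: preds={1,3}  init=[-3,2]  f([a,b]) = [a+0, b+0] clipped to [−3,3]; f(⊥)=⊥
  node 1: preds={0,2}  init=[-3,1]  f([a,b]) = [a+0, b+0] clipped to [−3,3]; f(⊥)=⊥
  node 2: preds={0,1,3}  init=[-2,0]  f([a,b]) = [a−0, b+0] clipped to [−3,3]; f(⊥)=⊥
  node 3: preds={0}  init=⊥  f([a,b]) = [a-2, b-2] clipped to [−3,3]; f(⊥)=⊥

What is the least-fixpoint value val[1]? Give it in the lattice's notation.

[-3,2]

Iteration log — 7 steps:
  step 1. node 0  ⊔preds=[-3,1]  new=[-3,2]  stable
  step 2. node 1  ⊔preds=[-3,2]  new=[-3,2]  old=[-3,1]  +wl: 0
  step 3. node 2  ⊔preds=[-3,2]  new=[-3,2]  old=[-2,0]  +wl: 1
  step 4. node 3  ⊔preds=[-3,2]  new=[-3,0]  old=⊥  +wl: 2
  step 5. node 0  ⊔preds=[-3,2]  new=[-3,2]  stable
  step 6. node 1  ⊔preds=[-3,2]  new=[-3,2]  stable
  step 7. node 2  ⊔preds=[-3,2]  new=[-3,2]  stable

Least fixpoint reached:
  node 0: [-3,2]
  node 1: [-3,2]
  node 2: [-3,2]
  node 3: [-3,0]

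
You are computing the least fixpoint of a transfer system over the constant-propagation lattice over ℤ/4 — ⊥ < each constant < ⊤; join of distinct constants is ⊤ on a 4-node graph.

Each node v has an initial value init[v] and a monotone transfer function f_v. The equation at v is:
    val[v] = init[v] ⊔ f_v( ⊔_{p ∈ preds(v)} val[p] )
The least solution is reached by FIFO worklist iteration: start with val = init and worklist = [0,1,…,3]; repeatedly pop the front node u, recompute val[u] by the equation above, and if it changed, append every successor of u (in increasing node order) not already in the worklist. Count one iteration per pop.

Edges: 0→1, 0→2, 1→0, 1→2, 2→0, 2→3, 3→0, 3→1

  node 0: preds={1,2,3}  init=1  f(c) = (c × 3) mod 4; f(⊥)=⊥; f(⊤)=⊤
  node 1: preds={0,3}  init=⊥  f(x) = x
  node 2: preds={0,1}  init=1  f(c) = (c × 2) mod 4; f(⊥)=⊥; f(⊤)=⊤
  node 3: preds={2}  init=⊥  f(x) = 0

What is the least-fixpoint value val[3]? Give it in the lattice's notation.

0

Iteration log — 6 steps:
  step 1. node 0  ⊔preds=1  new=⊤  old=1  +wl: 
  step 2. node 1  ⊔preds=⊤  new=⊤  old=⊥  +wl: 0
  step 3. node 2  ⊔preds=⊤  new=⊤  old=1  +wl: 
  step 4. node 3  ⊔preds=⊤  new=0  old=⊥  +wl: 1
  step 5. node 0  ⊔preds=⊤  new=⊤  stable
  step 6. node 1  ⊔preds=⊤  new=⊤  stable

Least fixpoint reached:
  node 0: ⊤
  node 1: ⊤
  node 2: ⊤
  node 3: 0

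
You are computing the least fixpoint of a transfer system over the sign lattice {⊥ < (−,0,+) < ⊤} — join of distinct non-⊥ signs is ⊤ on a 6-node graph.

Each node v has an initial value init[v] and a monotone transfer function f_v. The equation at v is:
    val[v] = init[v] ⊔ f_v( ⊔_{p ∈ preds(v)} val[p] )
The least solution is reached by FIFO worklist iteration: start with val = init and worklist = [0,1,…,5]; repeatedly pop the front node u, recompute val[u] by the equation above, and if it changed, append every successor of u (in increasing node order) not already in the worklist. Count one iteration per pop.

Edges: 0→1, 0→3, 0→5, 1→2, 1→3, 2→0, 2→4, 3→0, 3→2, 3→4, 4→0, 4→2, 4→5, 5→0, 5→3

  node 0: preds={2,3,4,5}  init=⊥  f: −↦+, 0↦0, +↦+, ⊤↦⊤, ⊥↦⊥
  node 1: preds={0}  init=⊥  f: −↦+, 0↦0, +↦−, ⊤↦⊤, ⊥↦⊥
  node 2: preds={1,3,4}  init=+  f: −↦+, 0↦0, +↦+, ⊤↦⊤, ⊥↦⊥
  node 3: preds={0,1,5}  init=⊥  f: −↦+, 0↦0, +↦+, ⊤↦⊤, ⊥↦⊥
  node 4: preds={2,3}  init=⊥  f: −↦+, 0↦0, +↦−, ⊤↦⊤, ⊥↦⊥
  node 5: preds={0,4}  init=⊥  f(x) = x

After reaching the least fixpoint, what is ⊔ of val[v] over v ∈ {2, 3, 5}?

⊤

Trace (15 dequeues):
  [1] u=0 | in + | out + | prev ⊥ | push {}
  [2] u=1 | in + | out − | prev ⊥ | push {}
  [3] u=2 | in − | out + | ==
  [4] u=3 | in ⊤ | out ⊤ | prev ⊥ | push {0,2}
  [5] u=4 | in ⊤ | out ⊤ | prev ⊥ | push {}
  [6] u=5 | in ⊤ | out ⊤ | prev ⊥ | push {3}
  [7] u=0 | in ⊤ | out ⊤ | prev + | push {1,5}
  [8] u=2 | in ⊤ | out ⊤ | prev + | push {0,4}
  [9] u=3 | in ⊤ | out ⊤ | ==
  [10] u=1 | in ⊤ | out ⊤ | prev − | push {2,3}
  [11] u=5 | in ⊤ | out ⊤ | ==
  [12] u=0 | in ⊤ | out ⊤ | ==
  [13] u=4 | in ⊤ | out ⊤ | ==
  [14] u=2 | in ⊤ | out ⊤ | ==
  [15] u=3 | in ⊤ | out ⊤ | ==

Converged values:
  [0] ⊤
  [1] ⊤
  [2] ⊤
  [3] ⊤
  [4] ⊤
  [5] ⊤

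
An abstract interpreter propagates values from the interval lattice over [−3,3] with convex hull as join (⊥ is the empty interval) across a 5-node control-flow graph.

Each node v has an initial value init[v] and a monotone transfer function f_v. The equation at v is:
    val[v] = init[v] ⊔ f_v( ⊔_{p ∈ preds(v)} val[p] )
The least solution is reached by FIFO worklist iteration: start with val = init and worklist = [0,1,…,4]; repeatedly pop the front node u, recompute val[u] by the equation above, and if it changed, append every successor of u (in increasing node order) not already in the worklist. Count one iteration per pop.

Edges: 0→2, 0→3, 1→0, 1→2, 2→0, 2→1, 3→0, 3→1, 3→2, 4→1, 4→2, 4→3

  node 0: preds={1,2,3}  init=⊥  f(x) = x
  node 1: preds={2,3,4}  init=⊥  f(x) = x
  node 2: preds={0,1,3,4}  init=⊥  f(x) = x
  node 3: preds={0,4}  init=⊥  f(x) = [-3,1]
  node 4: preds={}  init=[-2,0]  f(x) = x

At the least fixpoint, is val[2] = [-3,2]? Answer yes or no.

no

Trace (11 dequeues):
  [1] u=0 | in ⊥ | out ⊥ | ==
  [2] u=1 | in [-2,0] | out [-2,0] | prev ⊥ | push {0}
  [3] u=2 | in [-2,0] | out [-2,0] | prev ⊥ | push {1}
  [4] u=3 | in [-2,0] | out [-3,1] | prev ⊥ | push {2}
  [5] u=4 | in ⊥ | out [-2,0] | ==
  [6] u=0 | in [-3,1] | out [-3,1] | prev ⊥ | push {3}
  [7] u=1 | in [-3,1] | out [-3,1] | prev [-2,0] | push {0}
  [8] u=2 | in [-3,1] | out [-3,1] | prev [-2,0] | push {1}
  [9] u=3 | in [-3,1] | out [-3,1] | ==
  [10] u=0 | in [-3,1] | out [-3,1] | ==
  [11] u=1 | in [-3,1] | out [-3,1] | ==

Converged values:
  [0] [-3,1]
  [1] [-3,1]
  [2] [-3,1]
  [3] [-3,1]
  [4] [-2,0]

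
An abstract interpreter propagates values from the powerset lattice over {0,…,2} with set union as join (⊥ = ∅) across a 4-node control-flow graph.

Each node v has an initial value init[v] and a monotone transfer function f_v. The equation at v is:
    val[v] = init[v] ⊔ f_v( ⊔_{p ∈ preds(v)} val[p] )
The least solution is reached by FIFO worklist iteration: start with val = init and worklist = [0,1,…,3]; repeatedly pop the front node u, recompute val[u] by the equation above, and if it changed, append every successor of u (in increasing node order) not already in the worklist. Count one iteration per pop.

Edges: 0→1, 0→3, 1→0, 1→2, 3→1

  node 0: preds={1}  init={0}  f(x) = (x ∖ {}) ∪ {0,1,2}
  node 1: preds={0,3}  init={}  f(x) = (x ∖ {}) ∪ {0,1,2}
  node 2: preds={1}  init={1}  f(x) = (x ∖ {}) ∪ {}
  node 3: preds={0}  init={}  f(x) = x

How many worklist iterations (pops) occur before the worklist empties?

Worklist (6 pops):
  #1 pop 0: in={} → {0,1,2} (was {0}); enqueue []
  #2 pop 1: in={0,1,2} → {0,1,2} (was {}); enqueue [0]
  #3 pop 2: in={0,1,2} → {0,1,2} (was {1}); enqueue []
  #4 pop 3: in={0,1,2} → {0,1,2} (was {}); enqueue [1]
  #5 pop 0: in={0,1,2} → {0,1,2} (no change)
  #6 pop 1: in={0,1,2} → {0,1,2} (no change)

Fixpoint:
  val[0] = {0,1,2}
  val[1] = {0,1,2}
  val[2] = {0,1,2}
  val[3] = {0,1,2}

6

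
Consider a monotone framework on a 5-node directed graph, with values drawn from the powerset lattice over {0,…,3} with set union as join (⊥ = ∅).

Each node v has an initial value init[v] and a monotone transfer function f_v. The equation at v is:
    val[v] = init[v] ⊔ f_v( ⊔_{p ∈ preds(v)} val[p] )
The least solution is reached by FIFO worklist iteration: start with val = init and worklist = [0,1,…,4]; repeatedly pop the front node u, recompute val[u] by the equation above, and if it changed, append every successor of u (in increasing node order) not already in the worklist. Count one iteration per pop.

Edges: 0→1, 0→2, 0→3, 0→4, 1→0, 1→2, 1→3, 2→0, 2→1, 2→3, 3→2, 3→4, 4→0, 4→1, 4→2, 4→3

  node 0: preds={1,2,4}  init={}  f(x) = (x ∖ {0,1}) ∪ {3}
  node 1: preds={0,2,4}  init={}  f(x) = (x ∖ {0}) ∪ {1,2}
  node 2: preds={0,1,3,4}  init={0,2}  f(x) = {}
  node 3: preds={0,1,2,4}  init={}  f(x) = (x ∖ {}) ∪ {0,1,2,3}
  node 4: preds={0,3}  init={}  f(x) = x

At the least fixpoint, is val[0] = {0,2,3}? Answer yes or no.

no

Iteration log — 9 steps:
  step 1. node 0  ⊔preds={0,2}  new={2,3}  old={}  +wl: 
  step 2. node 1  ⊔preds={0,2,3}  new={1,2,3}  old={}  +wl: 0
  step 3. node 2  ⊔preds={1,2,3}  new={0,2}  stable
  step 4. node 3  ⊔preds={0,1,2,3}  new={0,1,2,3}  old={}  +wl: 2
  step 5. node 4  ⊔preds={0,1,2,3}  new={0,1,2,3}  old={}  +wl: 1,3
  step 6. node 0  ⊔preds={0,1,2,3}  new={2,3}  stable
  step 7. node 2  ⊔preds={0,1,2,3}  new={0,2}  stable
  step 8. node 1  ⊔preds={0,1,2,3}  new={1,2,3}  stable
  step 9. node 3  ⊔preds={0,1,2,3}  new={0,1,2,3}  stable

Least fixpoint reached:
  node 0: {2,3}
  node 1: {1,2,3}
  node 2: {0,2}
  node 3: {0,1,2,3}
  node 4: {0,1,2,3}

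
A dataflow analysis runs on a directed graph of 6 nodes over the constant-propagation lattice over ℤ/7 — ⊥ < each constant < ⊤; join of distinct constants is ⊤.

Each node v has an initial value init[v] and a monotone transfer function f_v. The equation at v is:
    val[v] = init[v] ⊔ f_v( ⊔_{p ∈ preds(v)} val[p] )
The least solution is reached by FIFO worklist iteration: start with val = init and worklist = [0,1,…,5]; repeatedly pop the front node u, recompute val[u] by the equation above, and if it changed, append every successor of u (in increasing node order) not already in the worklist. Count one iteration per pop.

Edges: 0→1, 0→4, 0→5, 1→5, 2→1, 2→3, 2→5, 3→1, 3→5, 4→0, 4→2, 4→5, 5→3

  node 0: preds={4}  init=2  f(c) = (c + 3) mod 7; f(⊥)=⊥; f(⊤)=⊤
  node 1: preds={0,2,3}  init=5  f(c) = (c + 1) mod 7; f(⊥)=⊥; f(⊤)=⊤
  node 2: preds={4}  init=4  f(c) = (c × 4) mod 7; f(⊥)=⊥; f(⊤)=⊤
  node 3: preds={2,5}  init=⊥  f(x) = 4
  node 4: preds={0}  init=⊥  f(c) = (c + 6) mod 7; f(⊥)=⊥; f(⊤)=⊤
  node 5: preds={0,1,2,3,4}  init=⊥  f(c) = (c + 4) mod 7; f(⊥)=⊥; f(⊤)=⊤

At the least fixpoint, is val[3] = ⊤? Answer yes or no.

Worklist (18 pops):
  #1 pop 0: in=⊥ → 2 (no change)
  #2 pop 1: in=⊤ → ⊤ (was 5); enqueue []
  #3 pop 2: in=⊥ → 4 (no change)
  #4 pop 3: in=4 → 4 (was ⊥); enqueue [1]
  #5 pop 4: in=2 → 1 (was ⊥); enqueue [0,2]
  #6 pop 5: in=⊤ → ⊤ (was ⊥); enqueue [3]
  #7 pop 1: in=⊤ → ⊤ (no change)
  #8 pop 0: in=1 → ⊤ (was 2); enqueue [1,4,5]
  #9 pop 2: in=1 → 4 (no change)
  #10 pop 3: in=⊤ → 4 (no change)
  #11 pop 1: in=⊤ → ⊤ (no change)
  #12 pop 4: in=⊤ → ⊤ (was 1); enqueue [0,2]
  #13 pop 5: in=⊤ → ⊤ (no change)
  #14 pop 0: in=⊤ → ⊤ (no change)
  #15 pop 2: in=⊤ → ⊤ (was 4); enqueue [1,3,5]
  #16 pop 1: in=⊤ → ⊤ (no change)
  #17 pop 3: in=⊤ → 4 (no change)
  #18 pop 5: in=⊤ → ⊤ (no change)

Fixpoint:
  val[0] = ⊤
  val[1] = ⊤
  val[2] = ⊤
  val[3] = 4
  val[4] = ⊤
  val[5] = ⊤

no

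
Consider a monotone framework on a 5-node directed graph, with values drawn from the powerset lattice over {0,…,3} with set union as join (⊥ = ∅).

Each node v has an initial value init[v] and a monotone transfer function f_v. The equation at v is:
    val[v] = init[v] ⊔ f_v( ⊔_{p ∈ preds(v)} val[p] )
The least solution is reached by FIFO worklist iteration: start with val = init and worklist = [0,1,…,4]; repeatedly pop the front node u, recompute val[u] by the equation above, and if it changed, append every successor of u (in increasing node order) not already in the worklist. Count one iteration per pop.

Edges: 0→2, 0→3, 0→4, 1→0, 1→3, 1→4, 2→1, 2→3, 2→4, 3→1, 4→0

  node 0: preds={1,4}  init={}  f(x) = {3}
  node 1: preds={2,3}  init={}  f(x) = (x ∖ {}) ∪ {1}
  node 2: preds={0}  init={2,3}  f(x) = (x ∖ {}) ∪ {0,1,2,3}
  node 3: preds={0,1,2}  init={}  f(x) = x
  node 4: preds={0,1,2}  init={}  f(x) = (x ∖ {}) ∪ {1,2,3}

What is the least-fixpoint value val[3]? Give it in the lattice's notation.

{0,1,2,3}

Trace (10 dequeues):
  [1] u=0 | in {} | out {3} | prev {} | push {}
  [2] u=1 | in {2,3} | out {1,2,3} | prev {} | push {0}
  [3] u=2 | in {3} | out {0,1,2,3} | prev {2,3} | push {1}
  [4] u=3 | in {0,1,2,3} | out {0,1,2,3} | prev {} | push {}
  [5] u=4 | in {0,1,2,3} | out {0,1,2,3} | prev {} | push {}
  [6] u=0 | in {0,1,2,3} | out {3} | ==
  [7] u=1 | in {0,1,2,3} | out {0,1,2,3} | prev {1,2,3} | push {0,3,4}
  [8] u=0 | in {0,1,2,3} | out {3} | ==
  [9] u=3 | in {0,1,2,3} | out {0,1,2,3} | ==
  [10] u=4 | in {0,1,2,3} | out {0,1,2,3} | ==

Converged values:
  [0] {3}
  [1] {0,1,2,3}
  [2] {0,1,2,3}
  [3] {0,1,2,3}
  [4] {0,1,2,3}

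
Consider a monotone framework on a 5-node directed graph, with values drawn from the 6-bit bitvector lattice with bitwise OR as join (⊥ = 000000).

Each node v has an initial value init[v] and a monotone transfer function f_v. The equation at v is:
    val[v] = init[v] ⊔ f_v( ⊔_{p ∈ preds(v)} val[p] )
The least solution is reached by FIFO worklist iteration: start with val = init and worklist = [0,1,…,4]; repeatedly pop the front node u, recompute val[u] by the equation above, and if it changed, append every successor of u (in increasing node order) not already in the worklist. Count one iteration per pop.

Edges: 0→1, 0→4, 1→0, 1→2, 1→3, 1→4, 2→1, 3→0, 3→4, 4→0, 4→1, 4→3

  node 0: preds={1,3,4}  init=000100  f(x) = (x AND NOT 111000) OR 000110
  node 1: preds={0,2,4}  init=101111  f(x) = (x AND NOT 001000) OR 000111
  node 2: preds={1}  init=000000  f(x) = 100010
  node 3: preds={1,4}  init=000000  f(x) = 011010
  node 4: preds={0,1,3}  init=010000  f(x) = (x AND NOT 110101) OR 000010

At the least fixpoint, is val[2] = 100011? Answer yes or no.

no

Trace (8 dequeues):
  [1] u=0 | in 111111 | out 000111 | prev 000100 | push {}
  [2] u=1 | in 010111 | out 111111 | prev 101111 | push {0}
  [3] u=2 | in 111111 | out 100010 | prev 000000 | push {1}
  [4] u=3 | in 111111 | out 011010 | prev 000000 | push {}
  [5] u=4 | in 111111 | out 011010 | prev 010000 | push {3}
  [6] u=0 | in 111111 | out 000111 | ==
  [7] u=1 | in 111111 | out 111111 | ==
  [8] u=3 | in 111111 | out 011010 | ==

Converged values:
  [0] 000111
  [1] 111111
  [2] 100010
  [3] 011010
  [4] 011010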